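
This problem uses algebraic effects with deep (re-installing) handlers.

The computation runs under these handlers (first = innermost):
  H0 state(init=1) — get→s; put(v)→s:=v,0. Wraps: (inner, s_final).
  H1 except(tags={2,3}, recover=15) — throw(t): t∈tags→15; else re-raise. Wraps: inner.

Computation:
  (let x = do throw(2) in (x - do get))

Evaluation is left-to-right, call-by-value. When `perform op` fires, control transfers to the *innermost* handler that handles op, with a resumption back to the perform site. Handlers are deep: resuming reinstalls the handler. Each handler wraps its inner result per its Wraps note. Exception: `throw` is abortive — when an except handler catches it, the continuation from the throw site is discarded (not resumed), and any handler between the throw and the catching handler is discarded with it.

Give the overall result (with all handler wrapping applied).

Working:
throw(2) @ H1 caught ⇒ 15
= 15

Answer: 15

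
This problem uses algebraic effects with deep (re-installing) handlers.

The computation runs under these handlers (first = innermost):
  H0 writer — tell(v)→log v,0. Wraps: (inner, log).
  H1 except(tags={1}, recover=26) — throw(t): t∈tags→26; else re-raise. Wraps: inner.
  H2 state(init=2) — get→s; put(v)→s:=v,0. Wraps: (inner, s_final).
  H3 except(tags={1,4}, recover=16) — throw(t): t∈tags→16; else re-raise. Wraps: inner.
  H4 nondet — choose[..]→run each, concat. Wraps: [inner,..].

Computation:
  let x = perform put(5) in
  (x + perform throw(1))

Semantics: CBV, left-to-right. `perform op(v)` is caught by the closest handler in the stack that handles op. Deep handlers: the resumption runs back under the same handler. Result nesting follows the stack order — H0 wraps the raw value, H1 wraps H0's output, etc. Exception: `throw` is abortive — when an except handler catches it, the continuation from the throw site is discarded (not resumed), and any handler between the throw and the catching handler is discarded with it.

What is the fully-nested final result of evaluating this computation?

Step-by-step:
put(5) @ H2 ⇒ s:=5
throw(1) @ H1 caught ⇒ 26
H2 returns (26, 5)
H3 returns (26, 5)
H4 returns [(26, 5)]
= [(26, 5)]

Answer: [(26, 5)]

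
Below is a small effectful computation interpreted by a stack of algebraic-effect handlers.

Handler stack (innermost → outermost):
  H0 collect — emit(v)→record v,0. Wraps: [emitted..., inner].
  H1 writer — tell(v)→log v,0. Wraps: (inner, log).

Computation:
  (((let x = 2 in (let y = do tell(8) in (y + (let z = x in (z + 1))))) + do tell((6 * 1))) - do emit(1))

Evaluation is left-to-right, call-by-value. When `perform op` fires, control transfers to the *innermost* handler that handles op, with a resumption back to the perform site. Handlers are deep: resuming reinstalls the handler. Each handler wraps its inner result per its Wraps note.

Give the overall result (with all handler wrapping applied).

Answer: ([1, 3], (8, 6))

Working:
tell(8) @ H1 ⇒ log+=8
tell(6) @ H1 ⇒ log+=6
emit(1) @ H0 ⇒ out+=1
H0 returns [1, 3]
H1 returns ([1, 3], (8, 6))
= ([1, 3], (8, 6))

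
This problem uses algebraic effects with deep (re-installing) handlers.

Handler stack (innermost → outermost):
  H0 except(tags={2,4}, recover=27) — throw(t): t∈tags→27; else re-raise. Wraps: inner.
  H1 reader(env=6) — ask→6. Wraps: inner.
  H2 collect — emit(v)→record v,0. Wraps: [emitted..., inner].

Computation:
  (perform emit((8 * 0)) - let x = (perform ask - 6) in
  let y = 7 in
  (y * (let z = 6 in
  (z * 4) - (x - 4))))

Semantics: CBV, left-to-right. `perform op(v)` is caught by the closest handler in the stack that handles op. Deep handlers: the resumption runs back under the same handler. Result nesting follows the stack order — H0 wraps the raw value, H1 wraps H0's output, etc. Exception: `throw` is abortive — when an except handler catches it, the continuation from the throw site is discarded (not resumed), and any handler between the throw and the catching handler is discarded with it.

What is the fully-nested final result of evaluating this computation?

Working:
emit(0) @ H2 ⇒ out+=0
ask @ H1 ⇒ 6
H0 returns -196
H1 returns -196
H2 returns [0, -196]
= [0, -196]

Answer: [0, -196]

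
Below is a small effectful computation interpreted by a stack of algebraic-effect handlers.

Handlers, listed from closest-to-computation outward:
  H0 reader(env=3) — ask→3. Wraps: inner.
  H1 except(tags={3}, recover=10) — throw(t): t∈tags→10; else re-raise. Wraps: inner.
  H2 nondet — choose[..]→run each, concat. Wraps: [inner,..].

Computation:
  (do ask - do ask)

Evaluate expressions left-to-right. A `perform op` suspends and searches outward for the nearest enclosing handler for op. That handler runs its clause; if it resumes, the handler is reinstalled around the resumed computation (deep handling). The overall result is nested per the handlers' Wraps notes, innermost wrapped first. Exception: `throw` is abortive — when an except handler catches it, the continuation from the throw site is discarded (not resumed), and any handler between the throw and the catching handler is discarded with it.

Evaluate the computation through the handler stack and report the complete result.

Answer: [0]

Working:
ask @ H0 ⇒ 3
ask @ H0 ⇒ 3
H0 returns 0
H1 returns 0
H2 returns [0]
= [0]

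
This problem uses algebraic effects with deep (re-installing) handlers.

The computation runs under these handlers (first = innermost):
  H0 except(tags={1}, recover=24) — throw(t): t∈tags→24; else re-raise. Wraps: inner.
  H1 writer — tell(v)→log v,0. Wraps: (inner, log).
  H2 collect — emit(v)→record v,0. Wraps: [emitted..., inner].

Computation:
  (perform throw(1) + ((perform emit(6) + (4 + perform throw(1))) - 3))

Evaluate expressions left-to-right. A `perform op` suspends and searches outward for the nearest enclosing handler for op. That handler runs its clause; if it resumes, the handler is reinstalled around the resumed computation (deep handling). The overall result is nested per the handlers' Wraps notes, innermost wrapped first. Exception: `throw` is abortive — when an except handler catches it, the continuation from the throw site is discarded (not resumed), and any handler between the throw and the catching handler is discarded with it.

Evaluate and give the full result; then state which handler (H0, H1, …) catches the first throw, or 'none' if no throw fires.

Answer: [(24, ())] ; first throw caught by: H0

Step-by-step:
throw(1) @ H0 caught ⇒ 24
H1 returns (24, ())
H2 returns [(24, ())]
= [(24, ())]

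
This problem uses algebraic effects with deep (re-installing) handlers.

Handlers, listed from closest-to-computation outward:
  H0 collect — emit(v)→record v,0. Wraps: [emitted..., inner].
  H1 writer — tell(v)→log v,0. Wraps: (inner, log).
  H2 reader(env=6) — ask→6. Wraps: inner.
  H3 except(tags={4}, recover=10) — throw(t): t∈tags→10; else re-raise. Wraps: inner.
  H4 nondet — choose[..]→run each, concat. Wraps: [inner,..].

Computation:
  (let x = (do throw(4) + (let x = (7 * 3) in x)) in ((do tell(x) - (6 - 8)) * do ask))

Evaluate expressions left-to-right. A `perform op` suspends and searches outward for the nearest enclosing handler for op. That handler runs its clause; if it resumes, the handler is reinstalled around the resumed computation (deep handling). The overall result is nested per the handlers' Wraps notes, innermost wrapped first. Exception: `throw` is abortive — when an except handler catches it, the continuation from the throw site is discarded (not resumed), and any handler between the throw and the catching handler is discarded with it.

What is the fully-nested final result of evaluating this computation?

Answer: [10]

Working:
throw(4) @ H3 caught ⇒ 10
H4 returns [10]
= [10]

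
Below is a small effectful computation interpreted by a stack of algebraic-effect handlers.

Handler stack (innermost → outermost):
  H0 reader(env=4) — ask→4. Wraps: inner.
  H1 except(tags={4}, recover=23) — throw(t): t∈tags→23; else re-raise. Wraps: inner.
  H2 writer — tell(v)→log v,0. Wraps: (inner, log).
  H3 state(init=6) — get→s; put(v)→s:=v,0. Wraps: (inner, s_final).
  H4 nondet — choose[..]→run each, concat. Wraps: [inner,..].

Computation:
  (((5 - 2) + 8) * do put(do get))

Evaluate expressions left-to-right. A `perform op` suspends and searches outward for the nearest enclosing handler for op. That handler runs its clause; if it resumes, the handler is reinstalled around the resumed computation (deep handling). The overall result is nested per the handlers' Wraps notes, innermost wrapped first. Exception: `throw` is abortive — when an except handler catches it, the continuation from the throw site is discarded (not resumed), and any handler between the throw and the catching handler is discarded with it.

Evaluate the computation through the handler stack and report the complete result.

Answer: [((0, ()), 6)]

Evaluation trace:
get @ H3 ⇒ 6
put(6) @ H3 ⇒ s:=6
H0 returns 0
H1 returns 0
H2 returns (0, ())
H3 returns ((0, ()), 6)
H4 returns [((0, ()), 6)]
= [((0, ()), 6)]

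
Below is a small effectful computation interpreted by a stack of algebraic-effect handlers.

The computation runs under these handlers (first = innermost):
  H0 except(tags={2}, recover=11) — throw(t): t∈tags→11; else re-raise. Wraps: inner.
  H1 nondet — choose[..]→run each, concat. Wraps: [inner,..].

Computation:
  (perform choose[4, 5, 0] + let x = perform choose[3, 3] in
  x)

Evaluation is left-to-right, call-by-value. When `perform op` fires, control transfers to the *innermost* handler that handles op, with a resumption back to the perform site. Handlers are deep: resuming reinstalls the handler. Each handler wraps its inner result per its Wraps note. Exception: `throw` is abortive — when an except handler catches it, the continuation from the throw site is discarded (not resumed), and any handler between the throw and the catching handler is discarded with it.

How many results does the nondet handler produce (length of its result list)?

Step-by-step:
choose[4, 5, 0] @ H1
  branch[0] choose=4:
    choose[3, 3] @ H1
      branch[0] choose=3:
        H0 returns 7
        H1 returns [7]
      branch[1] choose=3:
        H0 returns 7
        H1 returns [7]
  branch[1] choose=5:
    choose[3, 3] @ H1
      branch[0] choose=3:
        H0 returns 8
        H1 returns [8]
      branch[1] choose=3:
        H0 returns 8
        H1 returns [8]
  branch[2] choose=0:
    choose[3, 3] @ H1
      branch[0] choose=3:
        H0 returns 3
        H1 returns [3]
      branch[1] choose=3:
        H0 returns 3
        H1 returns [3]
= [7, 7, 8, 8, 3, 3]

Answer: 6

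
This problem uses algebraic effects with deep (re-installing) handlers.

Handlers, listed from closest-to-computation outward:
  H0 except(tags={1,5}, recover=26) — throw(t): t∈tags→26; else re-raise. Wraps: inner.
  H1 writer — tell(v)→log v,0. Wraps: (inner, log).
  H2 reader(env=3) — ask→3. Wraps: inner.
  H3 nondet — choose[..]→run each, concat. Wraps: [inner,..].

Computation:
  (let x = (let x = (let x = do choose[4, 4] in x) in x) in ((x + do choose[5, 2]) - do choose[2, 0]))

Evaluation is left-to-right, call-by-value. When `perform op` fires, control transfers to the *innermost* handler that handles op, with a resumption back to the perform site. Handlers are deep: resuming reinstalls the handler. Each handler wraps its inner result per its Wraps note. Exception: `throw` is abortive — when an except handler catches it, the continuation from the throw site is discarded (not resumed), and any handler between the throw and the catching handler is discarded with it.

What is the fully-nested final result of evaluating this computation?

Working:
choose[4, 4] @ H3
  branch[0] choose=4:
    choose[5, 2] @ H3
      branch[0] choose=5:
        choose[2, 0] @ H3
          branch[0] choose=2:
            H0 returns 7
            H1 returns (7, ())
            H2 returns (7, ())
            H3 returns [(7, ())]
          branch[1] choose=0:
            H0 returns 9
            H1 returns (9, ())
            H2 returns (9, ())
            H3 returns [(9, ())]
      branch[1] choose=2:
        choose[2, 0] @ H3
          branch[0] choose=2:
            H0 returns 4
            H1 returns (4, ())
            H2 returns (4, ())
            H3 returns [(4, ())]
          branch[1] choose=0:
            H0 returns 6
            H1 returns (6, ())
            H2 returns (6, ())
            H3 returns [(6, ())]
  branch[1] choose=4:
    choose[5, 2] @ H3
      branch[0] choose=5:
        choose[2, 0] @ H3
          branch[0] choose=2:
            H0 returns 7
            H1 returns (7, ())
            H2 returns (7, ())
            H3 returns [(7, ())]
          branch[1] choose=0:
            H0 returns 9
            H1 returns (9, ())
            H2 returns (9, ())
            H3 returns [(9, ())]
      branch[1] choose=2:
        choose[2, 0] @ H3
          branch[0] choose=2:
            H0 returns 4
            H1 returns (4, ())
            H2 returns (4, ())
            H3 returns [(4, ())]
          branch[1] choose=0:
            H0 returns 6
            H1 returns (6, ())
            H2 returns (6, ())
            H3 returns [(6, ())]
= [(7, ()), (9, ()), (4, ()), (6, ()), (7, ()), (9, ()), (4, ()), (6, ())]

Answer: [(7, ()), (9, ()), (4, ()), (6, ()), (7, ()), (9, ()), (4, ()), (6, ())]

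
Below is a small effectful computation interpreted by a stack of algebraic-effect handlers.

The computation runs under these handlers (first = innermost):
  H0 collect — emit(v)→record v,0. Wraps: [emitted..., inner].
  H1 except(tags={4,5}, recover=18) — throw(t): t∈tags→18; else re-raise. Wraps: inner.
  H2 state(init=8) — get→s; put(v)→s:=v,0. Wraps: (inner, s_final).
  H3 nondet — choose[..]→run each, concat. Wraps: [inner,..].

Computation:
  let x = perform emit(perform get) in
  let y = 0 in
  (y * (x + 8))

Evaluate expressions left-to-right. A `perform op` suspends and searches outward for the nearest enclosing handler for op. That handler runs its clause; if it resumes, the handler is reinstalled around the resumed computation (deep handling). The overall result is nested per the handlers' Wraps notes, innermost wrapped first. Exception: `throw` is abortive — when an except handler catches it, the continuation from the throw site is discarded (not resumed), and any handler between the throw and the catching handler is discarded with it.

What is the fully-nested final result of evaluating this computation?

Working:
get @ H2 ⇒ 8
emit(8) @ H0 ⇒ out+=8
H0 returns [8, 0]
H1 returns [8, 0]
H2 returns ([8, 0], 8)
H3 returns [([8, 0], 8)]
= [([8, 0], 8)]

Answer: [([8, 0], 8)]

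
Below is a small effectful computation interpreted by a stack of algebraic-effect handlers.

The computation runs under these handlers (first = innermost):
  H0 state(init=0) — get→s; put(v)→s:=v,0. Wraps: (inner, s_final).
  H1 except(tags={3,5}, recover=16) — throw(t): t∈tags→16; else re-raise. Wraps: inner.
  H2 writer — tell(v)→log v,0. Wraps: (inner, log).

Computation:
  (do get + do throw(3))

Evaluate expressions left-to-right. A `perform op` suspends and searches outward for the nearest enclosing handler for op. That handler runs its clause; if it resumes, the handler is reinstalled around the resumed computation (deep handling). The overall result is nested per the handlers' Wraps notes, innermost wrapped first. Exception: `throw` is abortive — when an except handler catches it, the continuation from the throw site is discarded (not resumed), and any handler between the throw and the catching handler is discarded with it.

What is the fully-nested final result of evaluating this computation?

Step-by-step:
get @ H0 ⇒ 0
throw(3) @ H1 caught ⇒ 16
H2 returns (16, ())
= (16, ())

Answer: (16, ())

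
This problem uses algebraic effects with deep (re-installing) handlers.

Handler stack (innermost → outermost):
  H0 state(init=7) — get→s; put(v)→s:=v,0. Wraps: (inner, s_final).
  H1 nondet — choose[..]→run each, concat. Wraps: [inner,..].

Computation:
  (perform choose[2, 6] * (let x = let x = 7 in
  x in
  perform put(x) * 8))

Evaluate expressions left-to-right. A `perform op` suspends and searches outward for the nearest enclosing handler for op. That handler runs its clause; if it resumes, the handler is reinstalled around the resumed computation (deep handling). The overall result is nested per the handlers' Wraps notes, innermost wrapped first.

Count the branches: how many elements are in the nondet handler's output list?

Answer: 2

Step-by-step:
choose[2, 6] @ H1
  branch[0] choose=2:
    put(7) @ H0 ⇒ s:=7
    H0 returns (0, 7)
    H1 returns [(0, 7)]
  branch[1] choose=6:
    put(7) @ H0 ⇒ s:=7
    H0 returns (0, 7)
    H1 returns [(0, 7)]
= [(0, 7), (0, 7)]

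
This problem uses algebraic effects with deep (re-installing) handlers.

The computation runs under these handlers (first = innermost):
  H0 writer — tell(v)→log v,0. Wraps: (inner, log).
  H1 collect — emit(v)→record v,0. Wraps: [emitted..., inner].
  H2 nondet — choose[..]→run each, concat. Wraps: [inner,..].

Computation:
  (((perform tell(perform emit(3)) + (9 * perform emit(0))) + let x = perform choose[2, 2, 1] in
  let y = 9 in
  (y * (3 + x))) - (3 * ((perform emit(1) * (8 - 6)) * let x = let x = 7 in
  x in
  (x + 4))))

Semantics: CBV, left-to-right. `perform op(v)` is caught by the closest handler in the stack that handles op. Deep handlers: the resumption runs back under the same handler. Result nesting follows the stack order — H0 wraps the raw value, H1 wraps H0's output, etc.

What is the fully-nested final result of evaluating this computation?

Step-by-step:
emit(3) @ H1 ⇒ out+=3
tell(0) @ H0 ⇒ log+=0
emit(0) @ H1 ⇒ out+=0
choose[2, 2, 1] @ H2
  branch[0] choose=2:
    emit(1) @ H1 ⇒ out+=1
    H0 returns (45, (0))
    H1 returns [3, 0, 1, (45, (0))]
    H2 returns [[3, 0, 1, (45, (0))]]
  branch[1] choose=2:
    emit(1) @ H1 ⇒ out+=1
    H0 returns (45, (0))
    H1 returns [3, 0, 1, (45, (0))]
    H2 returns [[3, 0, 1, (45, (0))]]
  branch[2] choose=1:
    emit(1) @ H1 ⇒ out+=1
    H0 returns (36, (0))
    H1 returns [3, 0, 1, (36, (0))]
    H2 returns [[3, 0, 1, (36, (0))]]
= [[3, 0, 1, (45, (0))], [3, 0, 1, (45, (0))], [3, 0, 1, (36, (0))]]

Answer: [[3, 0, 1, (45, (0))], [3, 0, 1, (45, (0))], [3, 0, 1, (36, (0))]]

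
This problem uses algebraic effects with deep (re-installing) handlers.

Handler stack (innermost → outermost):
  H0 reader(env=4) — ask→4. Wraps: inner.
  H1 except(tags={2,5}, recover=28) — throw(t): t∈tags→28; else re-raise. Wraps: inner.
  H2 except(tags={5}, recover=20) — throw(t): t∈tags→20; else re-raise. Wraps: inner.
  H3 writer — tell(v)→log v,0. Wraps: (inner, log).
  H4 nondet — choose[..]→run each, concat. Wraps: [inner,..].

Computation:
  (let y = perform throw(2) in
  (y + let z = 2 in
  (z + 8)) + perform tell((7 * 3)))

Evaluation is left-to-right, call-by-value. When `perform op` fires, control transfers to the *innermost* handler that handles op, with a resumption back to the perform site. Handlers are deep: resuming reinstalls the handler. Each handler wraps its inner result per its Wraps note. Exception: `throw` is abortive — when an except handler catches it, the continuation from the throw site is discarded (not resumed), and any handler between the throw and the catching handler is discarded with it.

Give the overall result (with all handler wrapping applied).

Working:
throw(2) @ H1 caught ⇒ 28
H2 returns 28
H3 returns (28, ())
H4 returns [(28, ())]
= [(28, ())]

Answer: [(28, ())]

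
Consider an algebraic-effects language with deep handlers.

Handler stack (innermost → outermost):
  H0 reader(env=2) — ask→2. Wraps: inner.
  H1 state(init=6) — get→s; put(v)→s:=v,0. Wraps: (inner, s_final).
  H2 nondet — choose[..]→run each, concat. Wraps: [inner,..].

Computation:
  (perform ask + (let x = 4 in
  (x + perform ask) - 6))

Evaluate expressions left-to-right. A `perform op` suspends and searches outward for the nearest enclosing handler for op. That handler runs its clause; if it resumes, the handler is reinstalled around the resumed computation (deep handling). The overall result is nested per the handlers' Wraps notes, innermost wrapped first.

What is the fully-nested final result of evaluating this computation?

Answer: [(2, 6)]

Step-by-step:
ask @ H0 ⇒ 2
ask @ H0 ⇒ 2
H0 returns 2
H1 returns (2, 6)
H2 returns [(2, 6)]
= [(2, 6)]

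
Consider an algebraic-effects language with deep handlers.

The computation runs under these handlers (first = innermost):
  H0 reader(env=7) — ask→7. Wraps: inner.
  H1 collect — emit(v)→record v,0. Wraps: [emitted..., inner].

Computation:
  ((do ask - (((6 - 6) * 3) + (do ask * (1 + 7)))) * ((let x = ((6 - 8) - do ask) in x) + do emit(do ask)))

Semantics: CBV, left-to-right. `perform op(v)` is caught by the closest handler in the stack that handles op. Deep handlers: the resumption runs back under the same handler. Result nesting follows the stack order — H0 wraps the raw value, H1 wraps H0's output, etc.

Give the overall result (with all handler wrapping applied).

Answer: [7, 441]

Evaluation trace:
ask @ H0 ⇒ 7
ask @ H0 ⇒ 7
ask @ H0 ⇒ 7
ask @ H0 ⇒ 7
emit(7) @ H1 ⇒ out+=7
H0 returns 441
H1 returns [7, 441]
= [7, 441]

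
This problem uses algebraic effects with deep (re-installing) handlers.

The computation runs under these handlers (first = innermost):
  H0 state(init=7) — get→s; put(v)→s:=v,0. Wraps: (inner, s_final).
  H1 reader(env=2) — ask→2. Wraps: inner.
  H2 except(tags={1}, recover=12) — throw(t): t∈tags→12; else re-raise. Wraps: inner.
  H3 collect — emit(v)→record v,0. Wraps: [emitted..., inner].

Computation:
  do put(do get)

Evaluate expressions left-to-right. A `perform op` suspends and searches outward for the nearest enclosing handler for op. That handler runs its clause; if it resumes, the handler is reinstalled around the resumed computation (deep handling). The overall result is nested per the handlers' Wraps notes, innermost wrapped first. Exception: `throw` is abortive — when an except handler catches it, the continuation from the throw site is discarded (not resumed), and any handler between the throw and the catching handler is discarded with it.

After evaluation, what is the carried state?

Working:
get @ H0 ⇒ 7
put(7) @ H0 ⇒ s:=7
H0 returns (0, 7)
H1 returns (0, 7)
H2 returns (0, 7)
H3 returns [(0, 7)]
= [(0, 7)]

Answer: 7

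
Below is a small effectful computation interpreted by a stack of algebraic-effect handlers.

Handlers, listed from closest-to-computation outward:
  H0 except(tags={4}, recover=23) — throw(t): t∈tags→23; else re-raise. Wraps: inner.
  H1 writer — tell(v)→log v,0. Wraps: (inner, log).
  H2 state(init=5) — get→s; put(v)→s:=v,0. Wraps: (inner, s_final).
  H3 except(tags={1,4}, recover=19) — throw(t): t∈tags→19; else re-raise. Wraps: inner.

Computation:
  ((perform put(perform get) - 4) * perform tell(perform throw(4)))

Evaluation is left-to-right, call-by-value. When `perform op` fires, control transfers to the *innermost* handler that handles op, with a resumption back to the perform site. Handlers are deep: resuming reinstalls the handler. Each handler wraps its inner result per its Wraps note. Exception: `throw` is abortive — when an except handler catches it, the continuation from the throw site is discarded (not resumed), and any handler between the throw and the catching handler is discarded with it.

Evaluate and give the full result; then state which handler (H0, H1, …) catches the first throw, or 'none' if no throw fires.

Answer: ((23, ()), 5) ; first throw caught by: H0

Evaluation trace:
get @ H2 ⇒ 5
put(5) @ H2 ⇒ s:=5
throw(4) @ H0 caught ⇒ 23
H1 returns (23, ())
H2 returns ((23, ()), 5)
H3 returns ((23, ()), 5)
= ((23, ()), 5)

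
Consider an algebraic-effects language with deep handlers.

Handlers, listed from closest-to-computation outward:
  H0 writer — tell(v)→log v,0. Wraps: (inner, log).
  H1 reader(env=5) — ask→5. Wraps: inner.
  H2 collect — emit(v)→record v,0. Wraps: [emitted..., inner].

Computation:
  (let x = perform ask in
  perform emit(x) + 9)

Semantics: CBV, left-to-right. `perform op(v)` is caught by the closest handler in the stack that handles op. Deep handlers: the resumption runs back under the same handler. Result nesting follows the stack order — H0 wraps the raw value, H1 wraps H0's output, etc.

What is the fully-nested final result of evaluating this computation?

Answer: [5, (9, ())]

Evaluation trace:
ask @ H1 ⇒ 5
emit(5) @ H2 ⇒ out+=5
H0 returns (9, ())
H1 returns (9, ())
H2 returns [5, (9, ())]
= [5, (9, ())]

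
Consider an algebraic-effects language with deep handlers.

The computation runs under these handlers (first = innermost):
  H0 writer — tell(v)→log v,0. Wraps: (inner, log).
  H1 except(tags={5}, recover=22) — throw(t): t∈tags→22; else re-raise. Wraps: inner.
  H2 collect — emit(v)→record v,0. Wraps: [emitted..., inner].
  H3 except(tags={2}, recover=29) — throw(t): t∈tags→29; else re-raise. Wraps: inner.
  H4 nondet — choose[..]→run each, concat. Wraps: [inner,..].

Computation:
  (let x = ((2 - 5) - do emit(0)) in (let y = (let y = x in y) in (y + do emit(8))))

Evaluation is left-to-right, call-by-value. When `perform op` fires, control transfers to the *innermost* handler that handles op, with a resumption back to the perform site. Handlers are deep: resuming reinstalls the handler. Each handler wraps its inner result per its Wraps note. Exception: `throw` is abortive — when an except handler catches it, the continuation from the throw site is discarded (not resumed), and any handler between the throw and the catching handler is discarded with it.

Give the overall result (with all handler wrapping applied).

Evaluation trace:
emit(0) @ H2 ⇒ out+=0
emit(8) @ H2 ⇒ out+=8
H0 returns (-3, ())
H1 returns (-3, ())
H2 returns [0, 8, (-3, ())]
H3 returns [0, 8, (-3, ())]
H4 returns [[0, 8, (-3, ())]]
= [[0, 8, (-3, ())]]

Answer: [[0, 8, (-3, ())]]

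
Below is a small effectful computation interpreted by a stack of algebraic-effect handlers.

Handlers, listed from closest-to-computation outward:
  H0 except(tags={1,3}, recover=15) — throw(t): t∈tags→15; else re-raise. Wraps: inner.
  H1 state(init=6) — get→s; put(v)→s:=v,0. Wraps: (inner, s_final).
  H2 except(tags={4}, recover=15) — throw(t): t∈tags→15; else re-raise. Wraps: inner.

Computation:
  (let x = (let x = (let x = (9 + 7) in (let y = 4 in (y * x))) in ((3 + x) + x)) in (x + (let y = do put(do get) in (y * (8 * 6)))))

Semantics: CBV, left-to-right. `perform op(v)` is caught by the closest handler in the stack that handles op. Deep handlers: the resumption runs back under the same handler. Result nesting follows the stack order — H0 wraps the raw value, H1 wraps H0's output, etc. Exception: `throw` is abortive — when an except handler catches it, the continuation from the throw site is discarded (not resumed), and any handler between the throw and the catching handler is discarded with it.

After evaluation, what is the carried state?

Evaluation trace:
get @ H1 ⇒ 6
put(6) @ H1 ⇒ s:=6
H0 returns 131
H1 returns (131, 6)
H2 returns (131, 6)
= (131, 6)

Answer: 6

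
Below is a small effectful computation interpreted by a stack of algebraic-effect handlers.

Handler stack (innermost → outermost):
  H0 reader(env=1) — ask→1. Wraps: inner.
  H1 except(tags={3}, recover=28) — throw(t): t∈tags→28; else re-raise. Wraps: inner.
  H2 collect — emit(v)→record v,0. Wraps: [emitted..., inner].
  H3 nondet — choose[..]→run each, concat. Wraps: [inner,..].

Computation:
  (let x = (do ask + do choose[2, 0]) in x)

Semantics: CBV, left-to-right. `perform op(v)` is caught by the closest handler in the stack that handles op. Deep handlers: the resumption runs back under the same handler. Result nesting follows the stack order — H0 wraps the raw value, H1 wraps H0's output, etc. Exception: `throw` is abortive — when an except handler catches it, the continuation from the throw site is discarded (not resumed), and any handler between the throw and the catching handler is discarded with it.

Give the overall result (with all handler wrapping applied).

Step-by-step:
ask @ H0 ⇒ 1
choose[2, 0] @ H3
  branch[0] choose=2:
    H0 returns 3
    H1 returns 3
    H2 returns [3]
    H3 returns [[3]]
  branch[1] choose=0:
    H0 returns 1
    H1 returns 1
    H2 returns [1]
    H3 returns [[1]]
= [[3], [1]]

Answer: [[3], [1]]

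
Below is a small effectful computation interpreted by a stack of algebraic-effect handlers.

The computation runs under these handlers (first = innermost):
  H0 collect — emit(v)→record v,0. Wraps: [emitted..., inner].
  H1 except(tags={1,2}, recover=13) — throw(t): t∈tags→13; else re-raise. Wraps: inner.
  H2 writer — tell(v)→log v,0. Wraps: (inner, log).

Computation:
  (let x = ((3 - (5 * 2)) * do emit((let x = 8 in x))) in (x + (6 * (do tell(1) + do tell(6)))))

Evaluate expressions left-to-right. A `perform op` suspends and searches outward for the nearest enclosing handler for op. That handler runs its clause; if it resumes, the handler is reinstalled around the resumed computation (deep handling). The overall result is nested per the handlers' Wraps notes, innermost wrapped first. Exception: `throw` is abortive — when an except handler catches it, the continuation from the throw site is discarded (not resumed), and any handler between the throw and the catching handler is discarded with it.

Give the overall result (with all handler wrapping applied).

Answer: ([8, 0], (1, 6))

Evaluation trace:
emit(8) @ H0 ⇒ out+=8
tell(1) @ H2 ⇒ log+=1
tell(6) @ H2 ⇒ log+=6
H0 returns [8, 0]
H1 returns [8, 0]
H2 returns ([8, 0], (1, 6))
= ([8, 0], (1, 6))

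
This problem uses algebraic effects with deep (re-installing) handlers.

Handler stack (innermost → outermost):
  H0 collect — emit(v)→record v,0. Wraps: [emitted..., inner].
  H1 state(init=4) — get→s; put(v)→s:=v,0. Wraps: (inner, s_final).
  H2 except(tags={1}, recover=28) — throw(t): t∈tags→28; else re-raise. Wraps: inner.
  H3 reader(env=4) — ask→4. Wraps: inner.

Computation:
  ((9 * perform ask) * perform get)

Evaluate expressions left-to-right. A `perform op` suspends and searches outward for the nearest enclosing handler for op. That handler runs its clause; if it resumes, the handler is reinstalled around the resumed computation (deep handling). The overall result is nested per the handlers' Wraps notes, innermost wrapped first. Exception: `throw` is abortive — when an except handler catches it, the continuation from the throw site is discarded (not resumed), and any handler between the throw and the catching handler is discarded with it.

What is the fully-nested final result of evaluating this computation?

Working:
ask @ H3 ⇒ 4
get @ H1 ⇒ 4
H0 returns [144]
H1 returns ([144], 4)
H2 returns ([144], 4)
H3 returns ([144], 4)
= ([144], 4)

Answer: ([144], 4)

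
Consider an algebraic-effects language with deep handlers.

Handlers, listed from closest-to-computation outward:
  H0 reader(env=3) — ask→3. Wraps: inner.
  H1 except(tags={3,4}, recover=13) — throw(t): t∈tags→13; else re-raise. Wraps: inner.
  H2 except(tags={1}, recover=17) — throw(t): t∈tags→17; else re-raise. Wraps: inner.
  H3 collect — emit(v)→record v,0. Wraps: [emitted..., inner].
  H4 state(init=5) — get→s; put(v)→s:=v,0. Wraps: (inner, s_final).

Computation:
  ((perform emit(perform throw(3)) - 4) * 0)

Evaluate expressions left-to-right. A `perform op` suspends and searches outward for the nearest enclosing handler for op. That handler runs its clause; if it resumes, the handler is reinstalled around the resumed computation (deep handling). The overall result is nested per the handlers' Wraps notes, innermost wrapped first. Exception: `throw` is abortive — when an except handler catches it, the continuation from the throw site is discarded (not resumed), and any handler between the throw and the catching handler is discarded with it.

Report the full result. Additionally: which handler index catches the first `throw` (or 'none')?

Answer: ([13], 5) ; first throw caught by: H1

Step-by-step:
throw(3) @ H1 caught ⇒ 13
H2 returns 13
H3 returns [13]
H4 returns ([13], 5)
= ([13], 5)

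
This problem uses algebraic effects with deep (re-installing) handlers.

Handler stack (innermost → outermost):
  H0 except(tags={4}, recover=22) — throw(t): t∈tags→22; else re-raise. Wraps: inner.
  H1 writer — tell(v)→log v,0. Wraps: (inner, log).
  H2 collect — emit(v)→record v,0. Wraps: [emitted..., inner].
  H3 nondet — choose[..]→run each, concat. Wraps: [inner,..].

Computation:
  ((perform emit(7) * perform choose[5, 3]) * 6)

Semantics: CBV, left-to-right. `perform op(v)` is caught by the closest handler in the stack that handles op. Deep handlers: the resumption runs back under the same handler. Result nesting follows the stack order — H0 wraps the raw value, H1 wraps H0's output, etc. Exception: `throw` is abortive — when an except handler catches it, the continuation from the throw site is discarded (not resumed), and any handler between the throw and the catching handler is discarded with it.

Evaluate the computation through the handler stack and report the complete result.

Step-by-step:
emit(7) @ H2 ⇒ out+=7
choose[5, 3] @ H3
  branch[0] choose=5:
    H0 returns 0
    H1 returns (0, ())
    H2 returns [7, (0, ())]
    H3 returns [[7, (0, ())]]
  branch[1] choose=3:
    H0 returns 0
    H1 returns (0, ())
    H2 returns [7, (0, ())]
    H3 returns [[7, (0, ())]]
= [[7, (0, ())], [7, (0, ())]]

Answer: [[7, (0, ())], [7, (0, ())]]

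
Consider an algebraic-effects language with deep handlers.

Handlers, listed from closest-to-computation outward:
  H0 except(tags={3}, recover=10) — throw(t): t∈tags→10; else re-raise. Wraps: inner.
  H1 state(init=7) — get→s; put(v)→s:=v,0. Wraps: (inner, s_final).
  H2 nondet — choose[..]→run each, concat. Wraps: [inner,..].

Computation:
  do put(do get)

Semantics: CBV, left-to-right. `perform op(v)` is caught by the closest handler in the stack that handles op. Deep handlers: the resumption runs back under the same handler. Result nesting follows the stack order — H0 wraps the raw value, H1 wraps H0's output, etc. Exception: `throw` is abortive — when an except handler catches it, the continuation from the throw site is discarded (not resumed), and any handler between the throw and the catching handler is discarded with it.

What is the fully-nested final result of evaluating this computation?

Step-by-step:
get @ H1 ⇒ 7
put(7) @ H1 ⇒ s:=7
H0 returns 0
H1 returns (0, 7)
H2 returns [(0, 7)]
= [(0, 7)]

Answer: [(0, 7)]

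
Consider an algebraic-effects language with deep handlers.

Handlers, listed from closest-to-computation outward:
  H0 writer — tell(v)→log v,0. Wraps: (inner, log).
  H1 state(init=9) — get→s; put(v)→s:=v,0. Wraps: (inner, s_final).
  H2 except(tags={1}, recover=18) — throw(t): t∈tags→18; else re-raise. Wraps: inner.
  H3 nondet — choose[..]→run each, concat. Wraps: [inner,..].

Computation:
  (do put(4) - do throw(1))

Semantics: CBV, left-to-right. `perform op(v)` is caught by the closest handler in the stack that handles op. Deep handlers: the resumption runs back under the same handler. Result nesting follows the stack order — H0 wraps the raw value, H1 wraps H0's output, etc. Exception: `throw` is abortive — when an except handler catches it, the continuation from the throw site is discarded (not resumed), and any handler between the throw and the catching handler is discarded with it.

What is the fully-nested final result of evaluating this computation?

Answer: [18]

Working:
put(4) @ H1 ⇒ s:=4
throw(1) @ H2 caught ⇒ 18
H3 returns [18]
= [18]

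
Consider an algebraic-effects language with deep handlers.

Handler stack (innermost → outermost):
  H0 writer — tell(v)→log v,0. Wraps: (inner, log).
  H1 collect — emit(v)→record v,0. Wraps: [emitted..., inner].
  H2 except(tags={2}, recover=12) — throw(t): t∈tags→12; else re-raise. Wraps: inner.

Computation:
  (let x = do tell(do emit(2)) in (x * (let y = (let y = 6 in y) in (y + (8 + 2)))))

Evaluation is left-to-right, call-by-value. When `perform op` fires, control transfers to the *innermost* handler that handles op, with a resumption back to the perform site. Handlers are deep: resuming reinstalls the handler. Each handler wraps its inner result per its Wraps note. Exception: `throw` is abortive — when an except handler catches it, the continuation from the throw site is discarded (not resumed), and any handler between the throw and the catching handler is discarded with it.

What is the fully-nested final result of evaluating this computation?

Step-by-step:
emit(2) @ H1 ⇒ out+=2
tell(0) @ H0 ⇒ log+=0
H0 returns (0, (0))
H1 returns [2, (0, (0))]
H2 returns [2, (0, (0))]
= [2, (0, (0))]

Answer: [2, (0, (0))]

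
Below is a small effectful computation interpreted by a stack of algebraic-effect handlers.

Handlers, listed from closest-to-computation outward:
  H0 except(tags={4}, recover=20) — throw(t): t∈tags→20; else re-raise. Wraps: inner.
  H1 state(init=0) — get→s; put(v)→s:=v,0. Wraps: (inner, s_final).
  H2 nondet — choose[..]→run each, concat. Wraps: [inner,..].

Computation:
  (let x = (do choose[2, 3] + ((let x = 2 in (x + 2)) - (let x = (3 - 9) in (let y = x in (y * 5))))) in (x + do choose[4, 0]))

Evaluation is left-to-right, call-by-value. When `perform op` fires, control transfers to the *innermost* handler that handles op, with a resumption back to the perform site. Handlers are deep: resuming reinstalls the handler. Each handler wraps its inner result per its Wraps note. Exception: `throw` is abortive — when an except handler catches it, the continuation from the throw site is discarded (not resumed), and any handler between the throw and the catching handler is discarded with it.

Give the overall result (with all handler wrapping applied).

Answer: [(40, 0), (36, 0), (41, 0), (37, 0)]

Evaluation trace:
choose[2, 3] @ H2
  branch[0] choose=2:
    choose[4, 0] @ H2
      branch[0] choose=4:
        H0 returns 40
        H1 returns (40, 0)
        H2 returns [(40, 0)]
      branch[1] choose=0:
        H0 returns 36
        H1 returns (36, 0)
        H2 returns [(36, 0)]
  branch[1] choose=3:
    choose[4, 0] @ H2
      branch[0] choose=4:
        H0 returns 41
        H1 returns (41, 0)
        H2 returns [(41, 0)]
      branch[1] choose=0:
        H0 returns 37
        H1 returns (37, 0)
        H2 returns [(37, 0)]
= [(40, 0), (36, 0), (41, 0), (37, 0)]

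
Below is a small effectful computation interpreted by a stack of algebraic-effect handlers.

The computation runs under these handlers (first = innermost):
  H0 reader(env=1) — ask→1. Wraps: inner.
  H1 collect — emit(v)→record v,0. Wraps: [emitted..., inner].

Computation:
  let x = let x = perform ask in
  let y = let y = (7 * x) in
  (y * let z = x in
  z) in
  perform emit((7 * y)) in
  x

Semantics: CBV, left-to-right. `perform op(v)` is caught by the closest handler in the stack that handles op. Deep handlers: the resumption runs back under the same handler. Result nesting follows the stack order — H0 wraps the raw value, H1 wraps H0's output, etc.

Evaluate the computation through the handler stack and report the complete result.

Answer: [49, 0]

Step-by-step:
ask @ H0 ⇒ 1
emit(49) @ H1 ⇒ out+=49
H0 returns 0
H1 returns [49, 0]
= [49, 0]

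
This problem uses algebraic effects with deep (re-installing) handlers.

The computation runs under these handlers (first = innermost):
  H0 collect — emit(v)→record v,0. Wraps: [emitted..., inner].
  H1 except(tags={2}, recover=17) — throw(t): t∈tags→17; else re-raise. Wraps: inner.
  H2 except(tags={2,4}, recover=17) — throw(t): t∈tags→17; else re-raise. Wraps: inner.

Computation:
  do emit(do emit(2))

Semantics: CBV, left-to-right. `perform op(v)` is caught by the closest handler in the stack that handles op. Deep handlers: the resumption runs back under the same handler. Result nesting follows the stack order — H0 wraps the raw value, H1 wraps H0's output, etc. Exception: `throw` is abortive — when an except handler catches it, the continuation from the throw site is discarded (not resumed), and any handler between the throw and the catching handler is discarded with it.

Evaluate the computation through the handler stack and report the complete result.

Answer: [2, 0, 0]

Evaluation trace:
emit(2) @ H0 ⇒ out+=2
emit(0) @ H0 ⇒ out+=0
H0 returns [2, 0, 0]
H1 returns [2, 0, 0]
H2 returns [2, 0, 0]
= [2, 0, 0]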